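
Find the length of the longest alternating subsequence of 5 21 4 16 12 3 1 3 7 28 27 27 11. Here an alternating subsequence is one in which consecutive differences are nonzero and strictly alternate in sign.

7

Track the best alternating length ending on an up-step vs a down-step at each position: up/down = 1/1, 2/1, 1/3, 4/3, 4/5, 1/5, 1/5, 6/5, 6/5, 6/1, 6/7, 6/7, 6/7.
The maximum over both is 7; one such subsequence is 5, 21, 4, 16, 12, 28, 27.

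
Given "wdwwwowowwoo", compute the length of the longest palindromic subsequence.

One longest palindromic subsequence is wwowoww (positions 4,5,6,7,8,9,10); it reads the same forward and backward, and the interval DP gives dp[1][12] = 7.

7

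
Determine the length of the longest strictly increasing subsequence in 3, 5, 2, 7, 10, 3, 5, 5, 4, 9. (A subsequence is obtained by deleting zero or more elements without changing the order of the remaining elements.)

4

Let dp[i] be the longest increasing subsequence ending at position i. Then dp = [1, 2, 1, 3, 4, 2, 3, 3, 3, 4].
The maximum is 4; one witness is 3, 5, 7, 10 at positions 1,2,4,5.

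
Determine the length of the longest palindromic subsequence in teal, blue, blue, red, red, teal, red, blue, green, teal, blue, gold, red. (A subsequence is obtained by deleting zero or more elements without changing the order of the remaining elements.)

7

Using dp[i][j] = 2 + dp[i+1][j−1] if the ends match, else max(dp[i+1][j], dp[i][j−1]):
dp[1][13] = 7. A witness is blue blue red teal red blue blue at positions 2,3,4,6,7,8,11.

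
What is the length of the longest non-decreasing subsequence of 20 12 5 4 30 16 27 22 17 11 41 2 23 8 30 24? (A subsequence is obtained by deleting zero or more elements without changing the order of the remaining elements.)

Scanning left to right, the best length ending at each element is: 20→1, 12→1, 5→1, 4→1, 30→2, 16→2, 27→3, 22→3, 17→3, 11→2, 41→4, 2→1, 23→4, 8→2, 30→5, 24→5.
So the longest non-decreasing subsequence has length 5, e.g. 12, 16, 22, 23, 30.

5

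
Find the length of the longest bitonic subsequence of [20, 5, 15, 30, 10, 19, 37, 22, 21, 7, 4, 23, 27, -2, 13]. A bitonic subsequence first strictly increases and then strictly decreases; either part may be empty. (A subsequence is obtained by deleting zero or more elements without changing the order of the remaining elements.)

9

Let inc[i] be the LIS ending at i and dec[i] the longest strictly decreasing subsequence starting at i. inc = [1, 1, 2, 3, 2, 3, 4, 4, 4, 2, 1, 5, 6, 1, 3], dec = [6, 3, 5, 6, 4, 4, 6, 5, 4, 3, 2, 2, 2, 1, 1].
max_i inc[i]+dec[i]−1 = 9, with one witness 5, 15, 30, 37, 22, 21, 7, 4, -2.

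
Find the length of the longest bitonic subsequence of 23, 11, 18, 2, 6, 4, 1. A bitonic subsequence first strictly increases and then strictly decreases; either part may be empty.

Let inc[i] be the LIS ending at i and dec[i] the longest strictly decreasing subsequence starting at i. inc = [1, 1, 2, 1, 2, 2, 1], dec = [5, 4, 4, 2, 3, 2, 1].
max_i inc[i]+dec[i]−1 = 5, with one witness 23, 18, 6, 4, 1.

5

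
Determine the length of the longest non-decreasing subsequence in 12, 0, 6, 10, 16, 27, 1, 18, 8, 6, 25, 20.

6

Let dp[i] be the longest non-decreasing subsequence ending at position i. Then dp = [1, 1, 2, 3, 4, 5, 2, 5, 3, 3, 6, 6].
The maximum is 6; one witness is 0, 6, 10, 16, 18, 25 at positions 2,3,4,5,8,11.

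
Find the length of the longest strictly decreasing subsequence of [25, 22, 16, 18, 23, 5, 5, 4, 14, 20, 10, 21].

5

Let dp[i] be the longest decreasing subsequence ending at position i. Then dp = [1, 2, 3, 3, 2, 4, 4, 5, 4, 3, 5, 3].
The maximum is 5; one witness is 25, 22, 16, 5, 4 at positions 1,2,3,6,8.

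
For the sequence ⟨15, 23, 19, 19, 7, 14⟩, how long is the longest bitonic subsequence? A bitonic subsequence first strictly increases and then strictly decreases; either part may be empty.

4

Let inc[i] be the LIS ending at i and dec[i] the longest strictly decreasing subsequence starting at i. inc = [1, 2, 2, 2, 1, 2], dec = [2, 3, 2, 2, 1, 1].
max_i inc[i]+dec[i]−1 = 4, with one witness 15, 23, 19, 14.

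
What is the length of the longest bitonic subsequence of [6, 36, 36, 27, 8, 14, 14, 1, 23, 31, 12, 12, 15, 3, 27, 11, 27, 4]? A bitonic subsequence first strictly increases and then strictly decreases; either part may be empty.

8

One longest bitonic subsequence is 6, 8, 14, 23, 31, 27, 11, 4 (positions 1,5,6,9,10,15,16,18): it rises to 31 then falls. Length 8 is optimal.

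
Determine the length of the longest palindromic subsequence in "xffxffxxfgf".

8

Using dp[i][j] = 2 + dp[i+1][j−1] if the ends match, else max(dp[i+1][j], dp[i][j−1]):
dp[1][11] = 8. A witness is ffxffxff at positions 2,3,4,5,6,8,9,11.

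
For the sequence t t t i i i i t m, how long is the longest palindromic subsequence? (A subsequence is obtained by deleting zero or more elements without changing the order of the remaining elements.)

6

One longest palindromic subsequence is tiiiit (positions 3,4,5,6,7,8); it reads the same forward and backward, and the interval DP gives dp[1][9] = 6.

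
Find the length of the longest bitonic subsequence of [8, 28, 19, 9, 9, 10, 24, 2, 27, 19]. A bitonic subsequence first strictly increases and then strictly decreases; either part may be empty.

6

One longest bitonic subsequence is 8, 9, 10, 24, 27, 19 (positions 1,4,6,7,9,10): it rises to 27 then falls. Length 6 is optimal.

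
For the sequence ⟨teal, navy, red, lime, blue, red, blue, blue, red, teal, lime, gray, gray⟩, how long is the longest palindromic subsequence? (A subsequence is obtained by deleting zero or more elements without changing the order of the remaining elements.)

One longest palindromic subsequence is teal red blue blue blue red teal (positions 1,3,5,7,8,9,10); it reads the same forward and backward, and the interval DP gives dp[1][13] = 7.

7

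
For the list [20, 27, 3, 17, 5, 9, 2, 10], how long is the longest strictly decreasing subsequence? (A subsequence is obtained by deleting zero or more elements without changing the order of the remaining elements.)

Scanning left to right, the best length ending at each element is: 20→1, 27→1, 3→2, 17→2, 5→3, 9→3, 2→4, 10→3.
So the longest decreasing subsequence has length 4, e.g. 20, 17, 5, 2.

4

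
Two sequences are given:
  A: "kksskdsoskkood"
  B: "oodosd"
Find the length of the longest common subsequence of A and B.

Backtracking the LCS table gives one alignment: d (A6,B3) → o (A8,B4) → s (A9,B5) → d (A14,B6).
So the longest common subsequence has length 4.

4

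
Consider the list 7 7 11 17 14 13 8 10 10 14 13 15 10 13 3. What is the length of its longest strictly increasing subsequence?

Let dp[i] be the longest increasing subsequence ending at position i. Then dp = [1, 1, 2, 3, 3, 3, 2, 3, 3, 4, 4, 5, 3, 4, 1].
The maximum is 5; one witness is 7, 11, 13, 14, 15 at positions 1,3,6,10,12.

5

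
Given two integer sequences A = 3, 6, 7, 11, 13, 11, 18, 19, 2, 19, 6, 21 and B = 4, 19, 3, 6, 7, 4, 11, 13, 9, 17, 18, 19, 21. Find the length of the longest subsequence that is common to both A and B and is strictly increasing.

A longest common strictly increasing subsequence is 3, 6, 7, 11, 13, 18, 19, 21 (length 8); it appears in order in both A and B, and no longer such subsequence exists.

8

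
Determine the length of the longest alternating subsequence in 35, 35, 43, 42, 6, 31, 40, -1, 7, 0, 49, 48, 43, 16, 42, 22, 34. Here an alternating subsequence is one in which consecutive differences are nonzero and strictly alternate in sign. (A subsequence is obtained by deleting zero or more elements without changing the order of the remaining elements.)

A longest alternating subsequence is 35, 43, 6, 31, -1, 7, 0, 49, 16, 42, 22, 34 (positions 1,3,5,6,8,9,10,11,14,15,16,17); its 11 consecutive differences strictly alternate in sign, and length 12 is optimal.

12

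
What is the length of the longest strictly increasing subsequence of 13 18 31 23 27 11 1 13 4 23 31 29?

Scanning left to right, the best length ending at each element is: 13→1, 18→2, 31→3, 23→3, 27→4, 11→1, 1→1, 13→2, 4→2, 23→3, 31→5, 29→5.
So the longest increasing subsequence has length 5, e.g. 13, 18, 23, 27, 31.

5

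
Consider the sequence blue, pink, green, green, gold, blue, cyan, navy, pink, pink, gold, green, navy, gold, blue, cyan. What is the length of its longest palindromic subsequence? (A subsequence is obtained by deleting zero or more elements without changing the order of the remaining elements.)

One longest palindromic subsequence is blue gold navy pink pink navy gold blue (positions 1,5,8,9,10,13,14,15); it reads the same forward and backward, and the interval DP gives dp[1][16] = 8.

8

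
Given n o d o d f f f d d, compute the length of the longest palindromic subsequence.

7

One longest palindromic subsequence is ddfffdd (positions 3,5,6,7,8,9,10); it reads the same forward and backward, and the interval DP gives dp[1][10] = 7.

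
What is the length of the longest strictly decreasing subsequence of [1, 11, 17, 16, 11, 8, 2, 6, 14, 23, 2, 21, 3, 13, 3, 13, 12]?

One longest decreasing subsequence is 17, 16, 11, 8, 6, 2 (positions 3,4,5,6,8,11), of length 6; no longer one exists.

6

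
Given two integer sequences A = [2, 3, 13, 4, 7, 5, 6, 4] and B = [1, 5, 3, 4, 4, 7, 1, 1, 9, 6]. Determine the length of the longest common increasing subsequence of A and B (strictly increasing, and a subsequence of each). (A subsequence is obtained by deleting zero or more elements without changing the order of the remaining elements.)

3

For each value that appears in both, track the longest common increasing run ending there.
The best achievable length is 3; one witness is 3, 4, 7 (A-positions 2,4,5, B-positions 3,4,6).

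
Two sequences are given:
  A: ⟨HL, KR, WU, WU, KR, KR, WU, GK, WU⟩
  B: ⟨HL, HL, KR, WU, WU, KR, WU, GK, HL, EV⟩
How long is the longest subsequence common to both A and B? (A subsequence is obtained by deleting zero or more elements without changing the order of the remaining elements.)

7

A longest common subsequence is HL, KR, WU, WU, KR, WU, GK (length 7); the LCS DP confirms no longer common subsequence exists.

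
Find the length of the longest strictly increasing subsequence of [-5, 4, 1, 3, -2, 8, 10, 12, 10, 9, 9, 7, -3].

Scanning left to right, the best length ending at each element is: -5→1, 4→2, 1→2, 3→3, -2→2, 8→4, 10→5, 12→6, 10→5, 9→5, 9→5, 7→4, -3→2.
So the longest increasing subsequence has length 6, e.g. -5, 1, 3, 8, 10, 12.

6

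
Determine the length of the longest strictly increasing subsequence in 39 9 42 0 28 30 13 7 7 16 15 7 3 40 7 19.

One longest increasing subsequence is 9, 28, 30, 40 (positions 2,5,6,14), of length 4; no longer one exists.

4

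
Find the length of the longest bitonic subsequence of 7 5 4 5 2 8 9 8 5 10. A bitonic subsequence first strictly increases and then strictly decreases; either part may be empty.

One longest bitonic subsequence is 4, 5, 8, 9, 8, 5 (positions 3,4,6,7,8,9): it rises to 9 then falls. Length 6 is optimal.

6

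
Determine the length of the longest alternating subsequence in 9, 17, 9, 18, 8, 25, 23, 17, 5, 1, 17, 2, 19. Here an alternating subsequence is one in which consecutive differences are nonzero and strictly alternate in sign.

10

Track the best alternating length ending on an up-step vs a down-step at each position: up/down = 1/1, 2/1, 1/3, 4/1, 1/5, 6/1, 6/7, 6/7, 1/7, 1/7, 8/7, 8/9, 10/7.
The maximum over both is 10; one such subsequence is 9, 17, 9, 18, 8, 25, 5, 17, 2, 19.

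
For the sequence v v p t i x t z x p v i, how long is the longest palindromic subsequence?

Using dp[i][j] = 2 + dp[i+1][j−1] if the ends match, else max(dp[i+1][j], dp[i][j−1]):
dp[1][12] = 7. A witness is vpxzxpv at positions 2,3,6,8,9,10,11.

7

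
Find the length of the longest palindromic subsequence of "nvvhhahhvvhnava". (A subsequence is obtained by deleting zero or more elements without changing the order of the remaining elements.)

11

Using dp[i][j] = 2 + dp[i+1][j−1] if the ends match, else max(dp[i+1][j], dp[i][j−1]):
dp[1][15] = 11. A witness is nvvhhahhvvn at positions 1,2,3,4,5,6,7,8,9,10,12.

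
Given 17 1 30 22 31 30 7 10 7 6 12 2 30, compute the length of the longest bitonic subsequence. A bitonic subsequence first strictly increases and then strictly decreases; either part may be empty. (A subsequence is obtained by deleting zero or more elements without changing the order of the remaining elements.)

One longest bitonic subsequence is 17, 30, 31, 30, 10, 7, 6, 2 (positions 1,3,5,6,8,9,10,12): it rises to 31 then falls. Length 8 is optimal.

8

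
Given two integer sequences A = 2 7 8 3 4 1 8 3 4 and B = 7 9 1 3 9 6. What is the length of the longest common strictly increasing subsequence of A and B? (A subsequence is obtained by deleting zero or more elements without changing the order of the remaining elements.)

2

For each value that appears in both, track the longest common increasing run ending there.
The best achievable length is 2; one witness is 1, 3 (A-positions 6,8, B-positions 3,4).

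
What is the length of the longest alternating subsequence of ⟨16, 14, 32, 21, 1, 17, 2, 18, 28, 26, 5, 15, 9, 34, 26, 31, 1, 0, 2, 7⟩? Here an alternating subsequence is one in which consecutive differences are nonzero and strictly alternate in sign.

15

Track the best alternating length ending on an up-step vs a down-step at each position: up/down = 1/1, 1/2, 3/1, 3/4, 1/4, 5/4, 5/6, 7/4, 7/4, 7/8, 7/8, 9/8, 9/10, 11/1, 11/12, 13/12, 1/14, 1/14, 15/14, 15/14.
The maximum over both is 15; one such subsequence is 16, 14, 32, 1, 17, 2, 18, 5, 15, 9, 34, 26, 31, 1, 2.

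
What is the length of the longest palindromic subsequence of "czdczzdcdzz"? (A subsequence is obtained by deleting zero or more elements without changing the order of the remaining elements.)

One longest palindromic subsequence is zdczzcdz (positions 2,3,4,5,6,8,9,11); it reads the same forward and backward, and the interval DP gives dp[1][11] = 8.

8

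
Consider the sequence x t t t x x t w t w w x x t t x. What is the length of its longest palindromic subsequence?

13

Using dp[i][j] = 2 + dp[i+1][j−1] if the ends match, else max(dp[i+1][j], dp[i][j−1]):
dp[1][16] = 13. A witness is xttxxwwwxxttx at positions 1,2,3,5,6,8,10,11,12,13,14,15,16.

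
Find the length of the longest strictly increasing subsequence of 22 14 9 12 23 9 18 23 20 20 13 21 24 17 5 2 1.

One longest increasing subsequence is 9, 12, 18, 20, 21, 24 (positions 3,4,7,9,12,13), of length 6; no longer one exists.

6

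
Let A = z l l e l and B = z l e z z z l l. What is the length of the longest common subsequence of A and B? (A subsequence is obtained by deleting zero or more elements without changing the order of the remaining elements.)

A longest common subsequence is zlll (length 4); the LCS DP confirms no longer common subsequence exists.

4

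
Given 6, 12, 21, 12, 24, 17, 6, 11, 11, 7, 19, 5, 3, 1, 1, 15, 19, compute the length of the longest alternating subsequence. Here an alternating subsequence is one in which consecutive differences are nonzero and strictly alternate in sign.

Track the best alternating length ending on an up-step vs a down-step at each position: up/down = 1/1, 2/1, 2/1, 2/3, 4/1, 4/5, 1/5, 6/5, 6/5, 6/7, 8/5, 1/9, 1/9, 1/9, 1/9, 10/9, 10/5.
The maximum over both is 10; one such subsequence is 6, 21, 12, 24, 6, 11, 7, 19, 5, 15.

10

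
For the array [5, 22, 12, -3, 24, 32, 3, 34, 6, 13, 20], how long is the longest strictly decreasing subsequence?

One longest decreasing subsequence is 22, 12, -3 (positions 2,3,4), of length 3; no longer one exists.

3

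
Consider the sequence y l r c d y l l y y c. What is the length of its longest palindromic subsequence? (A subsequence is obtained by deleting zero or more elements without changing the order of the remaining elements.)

Using dp[i][j] = 2 + dp[i+1][j−1] if the ends match, else max(dp[i+1][j], dp[i][j−1]):
dp[1][11] = 6. A witness is cyllyc at positions 4,6,7,8,10,11.

6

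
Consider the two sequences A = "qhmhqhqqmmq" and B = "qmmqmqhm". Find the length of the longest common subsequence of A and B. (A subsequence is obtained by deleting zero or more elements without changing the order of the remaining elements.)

5

A longest common subsequence is qmqhm (length 5); the LCS DP confirms no longer common subsequence exists.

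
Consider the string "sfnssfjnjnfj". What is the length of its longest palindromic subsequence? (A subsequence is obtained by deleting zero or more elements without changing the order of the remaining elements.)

One longest palindromic subsequence is fnjnjnf (positions 2,3,7,8,9,10,11); it reads the same forward and backward, and the interval DP gives dp[1][12] = 7.

7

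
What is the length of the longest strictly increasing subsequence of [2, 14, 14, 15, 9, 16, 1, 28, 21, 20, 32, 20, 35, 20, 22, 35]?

Let dp[i] be the longest increasing subsequence ending at position i. Then dp = [1, 2, 2, 3, 2, 4, 1, 5, 5, 5, 6, 5, 7, 5, 6, 7].
The maximum is 7; one witness is 2, 14, 15, 16, 28, 32, 35 at positions 1,2,4,6,8,11,13.

7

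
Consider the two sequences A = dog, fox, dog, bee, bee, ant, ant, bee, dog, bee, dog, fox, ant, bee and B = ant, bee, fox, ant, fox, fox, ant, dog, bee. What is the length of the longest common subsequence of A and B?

A longest common subsequence is fox, ant, ant, dog, bee (length 5); the LCS DP confirms no longer common subsequence exists.

5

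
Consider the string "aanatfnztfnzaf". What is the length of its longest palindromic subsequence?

Using dp[i][j] = 2 + dp[i+1][j−1] if the ends match, else max(dp[i+1][j], dp[i][j−1]):
dp[1][14] = 7. A witness is anftfna at positions 2,3,6,9,10,11,13.

7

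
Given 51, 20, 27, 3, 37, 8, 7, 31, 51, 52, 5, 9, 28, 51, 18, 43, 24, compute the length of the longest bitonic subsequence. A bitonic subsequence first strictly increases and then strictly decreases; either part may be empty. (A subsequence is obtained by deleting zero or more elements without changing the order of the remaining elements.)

One longest bitonic subsequence is 20, 27, 37, 51, 52, 51, 43, 24 (positions 2,3,5,9,10,14,16,17): it rises to 52 then falls. Length 8 is optimal.

8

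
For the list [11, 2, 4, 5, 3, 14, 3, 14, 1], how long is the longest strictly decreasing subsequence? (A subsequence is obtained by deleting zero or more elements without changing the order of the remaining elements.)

4

One longest decreasing subsequence is 11, 4, 3, 1 (positions 1,3,5,9), of length 4; no longer one exists.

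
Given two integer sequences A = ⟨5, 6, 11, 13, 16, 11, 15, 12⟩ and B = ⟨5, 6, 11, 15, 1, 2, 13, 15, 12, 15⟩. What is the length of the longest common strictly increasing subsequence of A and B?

For each value that appears in both, track the longest common increasing run ending there.
The best achievable length is 5; one witness is 5, 6, 11, 13, 15 (A-positions 1,2,3,4,7, B-positions 1,2,3,7,8).

5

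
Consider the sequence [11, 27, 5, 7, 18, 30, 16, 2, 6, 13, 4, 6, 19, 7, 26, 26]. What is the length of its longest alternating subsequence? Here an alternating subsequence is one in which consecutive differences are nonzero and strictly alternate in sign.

A longest alternating subsequence is 11, 27, 5, 7, 2, 6, 4, 19, 7, 26 (positions 1,2,3,4,8,9,11,13,14,15); its 9 consecutive differences strictly alternate in sign, and length 10 is optimal.

10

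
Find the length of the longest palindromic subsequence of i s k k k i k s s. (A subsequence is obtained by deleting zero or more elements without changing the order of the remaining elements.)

One longest palindromic subsequence is skkkks (positions 2,3,4,5,7,9); it reads the same forward and backward, and the interval DP gives dp[1][9] = 6.

6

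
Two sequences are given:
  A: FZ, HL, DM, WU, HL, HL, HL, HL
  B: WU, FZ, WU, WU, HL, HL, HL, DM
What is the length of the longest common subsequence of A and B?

5

A longest common subsequence is FZ, WU, HL, HL, HL (length 5); the LCS DP confirms no longer common subsequence exists.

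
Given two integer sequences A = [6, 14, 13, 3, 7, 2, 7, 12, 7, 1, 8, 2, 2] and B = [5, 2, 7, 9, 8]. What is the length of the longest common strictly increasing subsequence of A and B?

3

A longest common strictly increasing subsequence is 2, 7, 8 (length 3); it appears in order in both A and B, and no longer such subsequence exists.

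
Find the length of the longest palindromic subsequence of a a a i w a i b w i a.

7

One longest palindromic subsequence is aiwbwia (positions 1,4,5,8,9,10,11); it reads the same forward and backward, and the interval DP gives dp[1][11] = 7.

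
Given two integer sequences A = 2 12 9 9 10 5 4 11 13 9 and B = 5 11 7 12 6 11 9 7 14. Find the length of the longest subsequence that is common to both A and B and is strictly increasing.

For each value that appears in both, track the longest common increasing run ending there.
The best achievable length is 2; one witness is 5, 11 (A-positions 6,8, B-positions 1,2).

2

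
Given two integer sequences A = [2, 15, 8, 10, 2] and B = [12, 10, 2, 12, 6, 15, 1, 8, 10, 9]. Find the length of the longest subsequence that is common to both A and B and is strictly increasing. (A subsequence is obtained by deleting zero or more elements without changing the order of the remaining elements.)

3

For each value that appears in both, track the longest common increasing run ending there.
The best achievable length is 3; one witness is 2, 8, 10 (A-positions 1,3,4, B-positions 3,8,9).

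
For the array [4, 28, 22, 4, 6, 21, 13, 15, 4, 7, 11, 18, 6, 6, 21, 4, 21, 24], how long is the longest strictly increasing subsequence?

Let dp[i] be the longest increasing subsequence ending at position i. Then dp = [1, 2, 2, 1, 2, 3, 3, 4, 1, 3, 4, 5, 2, 2, 6, 1, 6, 7].
The maximum is 7; one witness is 4, 6, 13, 15, 18, 21, 24 at positions 1,5,7,8,12,15,18.

7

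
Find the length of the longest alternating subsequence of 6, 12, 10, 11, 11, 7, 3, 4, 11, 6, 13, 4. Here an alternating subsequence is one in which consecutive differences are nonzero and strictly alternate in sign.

Track the best alternating length ending on an up-step vs a down-step at each position: up/down = 1/1, 2/1, 2/3, 4/3, 4/3, 2/5, 1/5, 6/5, 6/3, 6/7, 8/1, 6/9.
The maximum over both is 9; one such subsequence is 6, 12, 10, 11, 7, 11, 6, 13, 4.

9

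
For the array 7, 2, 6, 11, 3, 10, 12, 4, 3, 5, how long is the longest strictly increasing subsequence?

Let dp[i] be the longest increasing subsequence ending at position i. Then dp = [1, 1, 2, 3, 2, 3, 4, 3, 2, 4].
The maximum is 4; one witness is 2, 6, 11, 12 at positions 2,3,4,7.

4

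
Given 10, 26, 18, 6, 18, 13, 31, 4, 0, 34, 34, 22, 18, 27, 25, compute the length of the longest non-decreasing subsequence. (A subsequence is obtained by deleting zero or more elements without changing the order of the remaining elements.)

6

Let dp[i] be the longest non-decreasing subsequence ending at position i. Then dp = [1, 2, 2, 1, 3, 2, 4, 1, 1, 5, 6, 4, 4, 5, 5].
The maximum is 6; one witness is 10, 18, 18, 31, 34, 34 at positions 1,3,5,7,10,11.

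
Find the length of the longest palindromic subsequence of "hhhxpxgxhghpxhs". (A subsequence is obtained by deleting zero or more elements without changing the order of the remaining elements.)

Using dp[i][j] = 2 + dp[i+1][j−1] if the ends match, else max(dp[i+1][j], dp[i][j−1]):
dp[1][15] = 9. A witness is hxphghpxh at positions 3,4,5,9,10,11,12,13,14.

9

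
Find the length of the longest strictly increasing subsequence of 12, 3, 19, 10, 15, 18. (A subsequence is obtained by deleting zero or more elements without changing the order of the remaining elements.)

Let dp[i] be the longest increasing subsequence ending at position i. Then dp = [1, 1, 2, 2, 3, 4].
The maximum is 4; one witness is 3, 10, 15, 18 at positions 2,4,5,6.

4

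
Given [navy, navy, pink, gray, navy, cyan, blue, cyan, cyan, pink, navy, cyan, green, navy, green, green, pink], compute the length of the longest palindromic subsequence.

9

One longest palindromic subsequence is navy navy pink cyan cyan cyan pink navy navy (positions 1,2,3,6,8,9,10,11,14); it reads the same forward and backward, and the interval DP gives dp[1][17] = 9.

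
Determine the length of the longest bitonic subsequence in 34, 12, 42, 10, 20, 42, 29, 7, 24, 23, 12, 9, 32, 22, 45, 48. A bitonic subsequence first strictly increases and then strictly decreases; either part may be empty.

8

Let inc[i] be the LIS ending at i and dec[i] the longest strictly decreasing subsequence starting at i. inc = [1, 1, 2, 1, 2, 3, 3, 1, 3, 3, 2, 2, 4, 3, 5, 6], dec = [6, 3, 6, 2, 3, 6, 5, 1, 4, 3, 2, 1, 2, 1, 1, 1].
max_i inc[i]+dec[i]−1 = 8, with one witness 12, 20, 42, 29, 24, 23, 12, 9.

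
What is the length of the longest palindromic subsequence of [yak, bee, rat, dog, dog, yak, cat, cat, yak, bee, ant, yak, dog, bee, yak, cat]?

10

Using dp[i][j] = 2 + dp[i+1][j−1] if the ends match, else max(dp[i+1][j], dp[i][j−1]):
dp[1][16] = 10. A witness is yak bee dog yak cat cat yak dog bee yak at positions 1,2,4,6,7,8,12,13,14,15.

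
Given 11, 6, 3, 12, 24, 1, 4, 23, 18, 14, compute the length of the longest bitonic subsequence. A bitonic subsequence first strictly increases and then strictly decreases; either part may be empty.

6

One longest bitonic subsequence is 11, 12, 24, 23, 18, 14 (positions 1,4,5,8,9,10): it rises to 24 then falls. Length 6 is optimal.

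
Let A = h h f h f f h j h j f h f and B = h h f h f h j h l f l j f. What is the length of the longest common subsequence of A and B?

10

A longest common subsequence is hhfhfhjhjf (length 10); the LCS DP confirms no longer common subsequence exists.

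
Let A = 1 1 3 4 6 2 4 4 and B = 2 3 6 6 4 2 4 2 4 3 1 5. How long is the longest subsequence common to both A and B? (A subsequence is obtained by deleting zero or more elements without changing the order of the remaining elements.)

Backtracking the LCS table gives one alignment: 3 (A3,B2) → 4 (A4,B5) → 2 (A6,B6) → 4 (A7,B7) → 4 (A8,B9).
So the longest common subsequence has length 5.

5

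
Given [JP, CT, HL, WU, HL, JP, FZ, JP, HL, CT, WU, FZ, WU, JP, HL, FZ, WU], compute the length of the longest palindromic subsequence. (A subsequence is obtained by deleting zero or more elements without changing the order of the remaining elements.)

9

Using dp[i][j] = 2 + dp[i+1][j−1] if the ends match, else max(dp[i+1][j], dp[i][j−1]):
dp[1][17] = 9. A witness is WU FZ HL WU FZ WU HL FZ WU at positions 4,7,9,11,12,13,15,16,17.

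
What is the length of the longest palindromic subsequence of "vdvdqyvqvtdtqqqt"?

7

Using dp[i][j] = 2 + dp[i+1][j−1] if the ends match, else max(dp[i+1][j], dp[i][j−1]):
dp[1][16] = 7. A witness is qqtdtqq at positions 5,8,10,11,12,14,15.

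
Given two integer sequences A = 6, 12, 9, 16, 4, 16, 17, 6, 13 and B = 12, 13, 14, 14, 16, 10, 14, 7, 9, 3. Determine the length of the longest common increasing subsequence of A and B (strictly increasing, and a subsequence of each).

2

For each value that appears in both, track the longest common increasing run ending there.
The best achievable length is 2; one witness is 12, 13 (A-positions 2,9, B-positions 1,2).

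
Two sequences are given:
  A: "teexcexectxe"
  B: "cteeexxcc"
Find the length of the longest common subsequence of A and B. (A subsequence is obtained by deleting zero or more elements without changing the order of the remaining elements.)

A longest common subsequence is teexcc (length 6); the LCS DP confirms no longer common subsequence exists.

6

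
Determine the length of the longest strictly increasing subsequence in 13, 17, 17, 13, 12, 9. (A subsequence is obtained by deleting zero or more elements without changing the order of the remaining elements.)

2

One longest increasing subsequence is 13, 17 (positions 1,2), of length 2; no longer one exists.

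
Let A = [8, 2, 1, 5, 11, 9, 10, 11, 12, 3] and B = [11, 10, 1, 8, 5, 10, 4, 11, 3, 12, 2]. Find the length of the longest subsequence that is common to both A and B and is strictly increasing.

5

A longest common strictly increasing subsequence is 1, 5, 10, 11, 12 (length 5); it appears in order in both A and B, and no longer such subsequence exists.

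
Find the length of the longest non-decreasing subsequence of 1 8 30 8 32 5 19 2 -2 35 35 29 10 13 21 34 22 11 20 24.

One longest non-decreasing subsequence is 1, 8, 8, 10, 13, 21, 22, 24 (positions 1,2,4,13,14,15,17,20), of length 8; no longer one exists.

8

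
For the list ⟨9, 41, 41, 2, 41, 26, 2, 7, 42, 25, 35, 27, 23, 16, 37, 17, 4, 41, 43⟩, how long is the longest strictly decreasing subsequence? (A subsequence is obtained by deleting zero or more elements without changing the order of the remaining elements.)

6

One longest decreasing subsequence is 41, 26, 25, 23, 16, 4 (positions 2,6,10,13,14,17), of length 6; no longer one exists.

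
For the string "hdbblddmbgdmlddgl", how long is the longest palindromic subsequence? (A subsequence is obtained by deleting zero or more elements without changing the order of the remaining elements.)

One longest palindromic subsequence is lddmdmddl (positions 5,6,7,8,11,12,14,15,17); it reads the same forward and backward, and the interval DP gives dp[1][17] = 9.

9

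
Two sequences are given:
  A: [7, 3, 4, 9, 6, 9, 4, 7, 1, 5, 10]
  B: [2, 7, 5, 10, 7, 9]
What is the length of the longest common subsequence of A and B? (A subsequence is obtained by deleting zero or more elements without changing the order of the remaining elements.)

3

Backtracking the LCS table gives one alignment: 7 (A8,B2) → 5 (A10,B3) → 10 (A11,B4).
So the longest common subsequence has length 3.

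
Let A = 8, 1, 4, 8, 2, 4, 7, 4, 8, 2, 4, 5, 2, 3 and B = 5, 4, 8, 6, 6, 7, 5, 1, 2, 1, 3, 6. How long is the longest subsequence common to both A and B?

A longest common subsequence is 4, 8, 7, 5, 2, 3 (length 6); the LCS DP confirms no longer common subsequence exists.

6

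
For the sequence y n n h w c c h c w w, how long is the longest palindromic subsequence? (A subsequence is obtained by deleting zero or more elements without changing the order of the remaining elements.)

Using dp[i][j] = 2 + dp[i+1][j−1] if the ends match, else max(dp[i+1][j], dp[i][j−1]):
dp[1][11] = 5. A witness is wchcw at positions 5,7,8,9,11.

5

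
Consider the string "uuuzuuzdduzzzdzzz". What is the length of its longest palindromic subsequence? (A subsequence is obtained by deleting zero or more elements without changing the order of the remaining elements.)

9

One longest palindromic subsequence is zzdzzzdzz (positions 4,7,9,11,12,13,14,16,17); it reads the same forward and backward, and the interval DP gives dp[1][17] = 9.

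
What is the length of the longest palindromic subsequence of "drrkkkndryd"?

7

One longest palindromic subsequence is drkkkrd (positions 1,3,4,5,6,9,11); it reads the same forward and backward, and the interval DP gives dp[1][11] = 7.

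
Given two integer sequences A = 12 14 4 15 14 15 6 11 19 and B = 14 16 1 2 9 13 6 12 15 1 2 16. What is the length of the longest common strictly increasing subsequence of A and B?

2

A longest common strictly increasing subsequence is 14, 15 (length 2); it appears in order in both A and B, and no longer such subsequence exists.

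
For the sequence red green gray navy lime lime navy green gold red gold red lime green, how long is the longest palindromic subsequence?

8

One longest palindromic subsequence is red green navy lime lime navy green red (positions 1,2,4,5,6,7,8,12); it reads the same forward and backward, and the interval DP gives dp[1][14] = 8.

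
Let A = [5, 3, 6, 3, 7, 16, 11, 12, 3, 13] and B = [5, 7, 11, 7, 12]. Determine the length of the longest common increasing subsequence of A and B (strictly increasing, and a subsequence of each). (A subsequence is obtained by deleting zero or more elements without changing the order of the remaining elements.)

4

For each value that appears in both, track the longest common increasing run ending there.
The best achievable length is 4; one witness is 5, 7, 11, 12 (A-positions 1,5,7,8, B-positions 1,2,3,5).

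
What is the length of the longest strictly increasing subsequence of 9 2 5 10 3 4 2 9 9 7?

Let dp[i] be the longest increasing subsequence ending at position i. Then dp = [1, 1, 2, 3, 2, 3, 1, 4, 4, 4].
The maximum is 4; one witness is 2, 3, 4, 9 at positions 2,5,6,8.

4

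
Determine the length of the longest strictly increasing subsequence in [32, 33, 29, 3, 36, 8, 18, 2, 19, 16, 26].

Scanning left to right, the best length ending at each element is: 32→1, 33→2, 29→1, 3→1, 36→3, 8→2, 18→3, 2→1, 19→4, 16→3, 26→5.
So the longest increasing subsequence has length 5, e.g. 3, 8, 18, 19, 26.

5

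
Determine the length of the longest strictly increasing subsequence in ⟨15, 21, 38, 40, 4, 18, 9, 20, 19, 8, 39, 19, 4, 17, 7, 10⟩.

Let dp[i] be the longest increasing subsequence ending at position i. Then dp = [1, 2, 3, 4, 1, 2, 2, 3, 3, 2, 4, 3, 1, 3, 2, 3].
The maximum is 4; one witness is 15, 21, 38, 40 at positions 1,2,3,4.

4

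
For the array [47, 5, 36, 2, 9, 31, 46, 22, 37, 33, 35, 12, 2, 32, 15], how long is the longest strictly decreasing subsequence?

6

Scanning left to right, the best length ending at each element is: 47→1, 5→2, 36→2, 2→3, 9→3, 31→3, 46→2, 22→4, 37→3, 33→4, 35→4, 12→5, 2→6, 32→5, 15→6.
So the longest decreasing subsequence has length 6, e.g. 47, 36, 31, 22, 12, 2.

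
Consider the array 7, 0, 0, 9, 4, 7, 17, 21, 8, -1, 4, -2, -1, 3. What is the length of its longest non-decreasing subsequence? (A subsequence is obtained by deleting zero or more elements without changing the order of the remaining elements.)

Let dp[i] be the longest non-decreasing subsequence ending at position i. Then dp = [1, 1, 2, 3, 3, 4, 5, 6, 5, 1, 4, 1, 2, 3].
The maximum is 6; one witness is 0, 0, 4, 7, 17, 21 at positions 2,3,5,6,7,8.

6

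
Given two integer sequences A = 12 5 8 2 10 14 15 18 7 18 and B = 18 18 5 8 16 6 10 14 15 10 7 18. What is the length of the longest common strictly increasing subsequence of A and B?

A longest common strictly increasing subsequence is 5, 8, 10, 14, 15, 18 (length 6); it appears in order in both A and B, and no longer such subsequence exists.

6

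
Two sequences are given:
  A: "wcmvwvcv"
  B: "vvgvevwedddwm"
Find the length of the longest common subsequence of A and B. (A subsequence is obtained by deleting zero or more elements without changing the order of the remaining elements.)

3

A longest common subsequence is vvv (length 3); the LCS DP confirms no longer common subsequence exists.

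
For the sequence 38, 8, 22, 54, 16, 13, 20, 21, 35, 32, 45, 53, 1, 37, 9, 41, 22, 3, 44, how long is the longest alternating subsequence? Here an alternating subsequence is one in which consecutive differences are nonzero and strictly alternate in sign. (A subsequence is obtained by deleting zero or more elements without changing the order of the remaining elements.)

A longest alternating subsequence is 38, 8, 22, 16, 35, 32, 45, 1, 37, 9, 41, 22, 44 (positions 1,2,3,5,9,10,11,13,14,15,16,17,19); its 12 consecutive differences strictly alternate in sign, and length 13 is optimal.

13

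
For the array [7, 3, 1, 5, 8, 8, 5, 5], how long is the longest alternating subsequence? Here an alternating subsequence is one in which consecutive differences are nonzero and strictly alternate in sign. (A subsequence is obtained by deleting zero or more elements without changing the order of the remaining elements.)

Track the best alternating length ending on an up-step vs a down-step at each position: up/down = 1/1, 1/2, 1/2, 3/2, 3/1, 3/1, 3/4, 3/4.
The maximum over both is 4; one such subsequence is 7, 3, 8, 5.

4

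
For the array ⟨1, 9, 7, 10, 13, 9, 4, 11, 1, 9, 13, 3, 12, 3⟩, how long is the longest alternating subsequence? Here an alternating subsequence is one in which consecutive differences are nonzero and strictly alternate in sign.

11

A longest alternating subsequence is 1, 9, 7, 10, 9, 11, 1, 9, 3, 12, 3 (positions 1,2,3,4,6,8,9,10,12,13,14); its 10 consecutive differences strictly alternate in sign, and length 11 is optimal.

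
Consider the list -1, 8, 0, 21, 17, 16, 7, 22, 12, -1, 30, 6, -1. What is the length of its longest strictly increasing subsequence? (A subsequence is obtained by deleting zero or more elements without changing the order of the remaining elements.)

Scanning left to right, the best length ending at each element is: -1→1, 8→2, 0→2, 21→3, 17→3, 16→3, 7→3, 22→4, 12→4, -1→1, 30→5, 6→3, -1→1.
So the longest increasing subsequence has length 5, e.g. -1, 8, 21, 22, 30.

5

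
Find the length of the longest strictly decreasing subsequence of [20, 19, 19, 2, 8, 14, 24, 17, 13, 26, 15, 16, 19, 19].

Let dp[i] be the longest decreasing subsequence ending at position i. Then dp = [1, 2, 2, 3, 3, 3, 1, 3, 4, 1, 4, 4, 2, 2].
The maximum is 4; one witness is 20, 19, 14, 13 at positions 1,2,6,9.

4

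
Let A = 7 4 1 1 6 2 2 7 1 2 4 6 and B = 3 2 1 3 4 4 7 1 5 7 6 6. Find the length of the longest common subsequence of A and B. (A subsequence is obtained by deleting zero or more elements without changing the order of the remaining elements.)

A longest common subsequence is 7, 1, 6, 6 (length 4); the LCS DP confirms no longer common subsequence exists.

4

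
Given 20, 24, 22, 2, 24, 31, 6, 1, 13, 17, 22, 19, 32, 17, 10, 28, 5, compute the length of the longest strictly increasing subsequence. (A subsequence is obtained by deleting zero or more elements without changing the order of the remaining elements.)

One longest increasing subsequence is 2, 6, 13, 17, 22, 32 (positions 4,7,9,10,11,13), of length 6; no longer one exists.

6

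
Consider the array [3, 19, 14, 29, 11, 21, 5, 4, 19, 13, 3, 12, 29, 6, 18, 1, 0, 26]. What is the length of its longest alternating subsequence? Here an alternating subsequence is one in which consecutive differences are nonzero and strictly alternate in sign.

14

Track the best alternating length ending on an up-step vs a down-step at each position: up/down = 1/1, 2/1, 2/3, 4/1, 2/5, 6/5, 2/7, 2/7, 8/7, 8/9, 1/9, 10/9, 10/1, 10/11, 12/11, 1/13, 1/13, 14/11.
The maximum over both is 14; one such subsequence is 3, 19, 14, 29, 11, 21, 5, 19, 3, 12, 6, 18, 1, 26.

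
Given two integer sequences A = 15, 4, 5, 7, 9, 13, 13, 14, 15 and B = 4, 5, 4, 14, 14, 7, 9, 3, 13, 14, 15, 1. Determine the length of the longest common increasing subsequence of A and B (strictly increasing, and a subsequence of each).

A longest common strictly increasing subsequence is 4, 5, 7, 9, 13, 14, 15 (length 7); it appears in order in both A and B, and no longer such subsequence exists.

7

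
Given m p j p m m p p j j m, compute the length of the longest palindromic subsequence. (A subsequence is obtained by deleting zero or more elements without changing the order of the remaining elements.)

One longest palindromic subsequence is mjpmmpjm (positions 1,3,4,5,6,8,10,11); it reads the same forward and backward, and the interval DP gives dp[1][11] = 8.

8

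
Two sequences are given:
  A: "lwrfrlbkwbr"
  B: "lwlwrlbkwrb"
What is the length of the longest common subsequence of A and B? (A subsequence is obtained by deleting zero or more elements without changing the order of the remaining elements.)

A longest common subsequence is lwrlbkwb (length 8); the LCS DP confirms no longer common subsequence exists.

8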